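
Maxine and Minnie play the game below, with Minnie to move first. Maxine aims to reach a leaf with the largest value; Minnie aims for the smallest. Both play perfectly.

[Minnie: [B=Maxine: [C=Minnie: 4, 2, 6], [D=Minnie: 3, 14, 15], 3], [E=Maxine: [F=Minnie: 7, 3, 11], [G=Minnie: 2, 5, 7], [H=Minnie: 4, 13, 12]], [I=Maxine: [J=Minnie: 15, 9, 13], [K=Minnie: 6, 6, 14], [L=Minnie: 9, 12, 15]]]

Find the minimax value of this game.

3

C (Minnie): min(4, 2, 6) = 2
D (Minnie): min(3, 14, 15) = 3
B (Maxine): max(2, 3, 3) = 3
F (Minnie): min(7, 3, 11) = 3
G (Minnie): min(2, 5, 7) = 2
H (Minnie): min(4, 13, 12) = 4
E (Maxine): max(3, 2, 4) = 4
J (Minnie): min(15, 9, 13) = 9
K (Minnie): min(6, 6, 14) = 6
L (Minnie): min(9, 12, 15) = 9
I (Maxine): max(9, 6, 9) = 9
Root (Minnie): min(3, 4, 9) = 3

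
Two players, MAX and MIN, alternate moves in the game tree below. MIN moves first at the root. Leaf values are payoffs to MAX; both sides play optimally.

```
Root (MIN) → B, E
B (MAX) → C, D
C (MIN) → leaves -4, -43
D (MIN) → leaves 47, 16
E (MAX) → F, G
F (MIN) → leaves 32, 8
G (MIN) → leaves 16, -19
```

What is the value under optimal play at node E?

F: min(32, 8) = 8
G: min(16, -19) = -19
E: max(8, -19) = 8

8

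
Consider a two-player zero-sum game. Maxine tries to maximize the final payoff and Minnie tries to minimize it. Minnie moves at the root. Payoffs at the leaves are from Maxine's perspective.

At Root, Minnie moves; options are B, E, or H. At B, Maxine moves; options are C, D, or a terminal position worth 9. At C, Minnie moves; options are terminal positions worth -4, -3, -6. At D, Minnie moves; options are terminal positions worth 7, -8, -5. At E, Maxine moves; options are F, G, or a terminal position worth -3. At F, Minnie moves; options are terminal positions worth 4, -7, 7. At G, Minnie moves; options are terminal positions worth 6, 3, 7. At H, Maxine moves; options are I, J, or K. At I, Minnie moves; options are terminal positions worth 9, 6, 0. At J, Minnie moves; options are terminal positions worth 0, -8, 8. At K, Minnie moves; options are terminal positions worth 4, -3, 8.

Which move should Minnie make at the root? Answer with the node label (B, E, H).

H

C (Minnie): min(-4, -3, -6) = -6
D (Minnie): min(7, -8, -5) = -8
B (Maxine): max(-6, -8, 9) = 9
F (Minnie): min(4, -7, 7) = -7
G (Minnie): min(6, 3, 7) = 3
E (Maxine): max(-7, 3, -3) = 3
I (Minnie): min(9, 6, 0) = 0
J (Minnie): min(0, -8, 8) = -8
K (Minnie): min(4, -3, 8) = -3
H (Maxine): max(0, -8, -3) = 0
Root (Minnie): min(9, 3, 0) = 0
Minnie picks the child with the lowest value: H (value 0).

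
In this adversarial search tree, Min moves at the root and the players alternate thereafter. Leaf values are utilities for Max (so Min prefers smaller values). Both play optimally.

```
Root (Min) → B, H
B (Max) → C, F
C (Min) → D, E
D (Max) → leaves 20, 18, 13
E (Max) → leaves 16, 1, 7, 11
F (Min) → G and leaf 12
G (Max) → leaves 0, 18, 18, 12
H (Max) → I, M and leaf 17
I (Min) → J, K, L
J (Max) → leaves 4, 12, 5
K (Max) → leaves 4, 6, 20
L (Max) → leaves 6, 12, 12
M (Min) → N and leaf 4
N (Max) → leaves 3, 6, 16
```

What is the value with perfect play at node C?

D: max(20, 18, 13) = 20
E: max(16, 1, 7, 11) = 16
C: min(20, 16) = 16

16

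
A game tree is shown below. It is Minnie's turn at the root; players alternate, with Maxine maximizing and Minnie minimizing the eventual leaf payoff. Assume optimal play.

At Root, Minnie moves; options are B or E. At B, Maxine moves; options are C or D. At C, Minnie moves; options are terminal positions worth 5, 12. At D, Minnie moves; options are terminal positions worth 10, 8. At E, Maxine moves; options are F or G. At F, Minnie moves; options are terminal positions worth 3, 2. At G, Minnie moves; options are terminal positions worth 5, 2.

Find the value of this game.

C (Minnie): min(5, 12) = 5
D (Minnie): min(10, 8) = 8
B (Maxine): max(5, 8) = 8
F (Minnie): min(3, 2) = 2
G (Minnie): min(5, 2) = 2
E (Maxine): max(2, 2) = 2
Root (Minnie): min(8, 2) = 2

2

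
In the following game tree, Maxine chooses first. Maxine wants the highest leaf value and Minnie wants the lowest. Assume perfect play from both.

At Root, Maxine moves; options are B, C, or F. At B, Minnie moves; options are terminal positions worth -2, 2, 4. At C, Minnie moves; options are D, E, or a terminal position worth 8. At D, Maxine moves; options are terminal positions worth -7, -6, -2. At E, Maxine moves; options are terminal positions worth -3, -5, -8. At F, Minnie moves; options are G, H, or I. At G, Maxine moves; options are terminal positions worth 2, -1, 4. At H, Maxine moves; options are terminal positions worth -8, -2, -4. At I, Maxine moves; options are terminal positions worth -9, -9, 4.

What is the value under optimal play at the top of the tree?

-2

B (Minnie): min(-2, 2, 4) = -2
D (Maxine): max(-7, -6, -2) = -2
E (Maxine): max(-3, -5, -8) = -3
C (Minnie): min(-2, -3, 8) = -3
G (Maxine): max(2, -1, 4) = 4
H (Maxine): max(-8, -2, -4) = -2
I (Maxine): max(-9, -9, 4) = 4
F (Minnie): min(4, -2, 4) = -2
Root (Maxine): max(-2, -3, -2) = -2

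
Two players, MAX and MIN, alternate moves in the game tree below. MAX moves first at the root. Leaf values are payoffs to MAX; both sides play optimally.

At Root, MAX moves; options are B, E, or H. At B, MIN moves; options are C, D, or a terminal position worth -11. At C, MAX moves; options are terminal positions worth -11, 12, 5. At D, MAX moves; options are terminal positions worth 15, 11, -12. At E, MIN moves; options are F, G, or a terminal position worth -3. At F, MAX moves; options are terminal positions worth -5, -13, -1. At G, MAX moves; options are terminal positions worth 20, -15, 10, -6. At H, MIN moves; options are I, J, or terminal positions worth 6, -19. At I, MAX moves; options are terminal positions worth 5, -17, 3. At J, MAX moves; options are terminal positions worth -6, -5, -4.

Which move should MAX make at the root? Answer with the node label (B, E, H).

E

C (MAX): max(-11, 12, 5) = 12
D (MAX): max(15, 11, -12) = 15
B (MIN): min(12, 15, -11) = -11
F (MAX): max(-5, -13, -1) = -1
G (MAX): max(20, -15, 10, -6) = 20
E (MIN): min(-1, 20, -3) = -3
I (MAX): max(5, -17, 3) = 5
J (MAX): max(-6, -5, -4) = -4
H (MIN): min(5, -4, 6, -19) = -19
Root (MAX): max(-11, -3, -19) = -3
MAX picks the child with the highest value: E (value -3).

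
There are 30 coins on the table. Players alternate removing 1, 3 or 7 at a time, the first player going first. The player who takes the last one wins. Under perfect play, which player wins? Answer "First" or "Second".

Mark each pile size as W (mover wins) or L (mover loses):
i:   0  1  2  3  4  5  6  7  8  9 10 11 12 13 14 15 16 17 18 19 20 21 22 23 24 25 26 27 28 29 30
     L  W  L  W  L  W  L  W  L  W  L  W  L  W  L  W  L  W  L  W  L  W  L  W  L  W  L  W  L  W  L
Position 30 is L, so the second player wins.

Second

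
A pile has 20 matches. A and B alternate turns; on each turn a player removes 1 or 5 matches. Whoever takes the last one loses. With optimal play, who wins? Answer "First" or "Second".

Mark each pile size as W (mover wins) or L (mover loses):
i:   0  1  2  3  4  5  6  7  8  9 10 11 12 13 14 15 16 17 18 19 20
     W  L  W  L  W  L  W  L  W  L  W  L  W  L  W  L  W  L  W  L  W
Position 20 is W, so the first player wins.

First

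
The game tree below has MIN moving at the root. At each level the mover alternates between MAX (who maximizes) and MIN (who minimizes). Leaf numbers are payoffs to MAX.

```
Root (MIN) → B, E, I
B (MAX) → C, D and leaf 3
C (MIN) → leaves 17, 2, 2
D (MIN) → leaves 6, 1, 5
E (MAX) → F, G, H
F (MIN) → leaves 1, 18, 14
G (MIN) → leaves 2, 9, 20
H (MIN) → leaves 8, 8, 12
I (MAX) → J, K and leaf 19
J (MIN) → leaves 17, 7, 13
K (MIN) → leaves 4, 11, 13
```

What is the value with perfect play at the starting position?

3

C (MIN): min(17, 2, 2) = 2
D (MIN): min(6, 1, 5) = 1
B (MAX): max(2, 1, 3) = 3
F (MIN): min(1, 18, 14) = 1
G (MIN): min(2, 9, 20) = 2
H (MIN): min(8, 8, 12) = 8
E (MAX): max(1, 2, 8) = 8
J (MIN): min(17, 7, 13) = 7
K (MIN): min(4, 11, 13) = 4
I (MAX): max(7, 4, 19) = 19
Root (MIN): min(3, 8, 19) = 3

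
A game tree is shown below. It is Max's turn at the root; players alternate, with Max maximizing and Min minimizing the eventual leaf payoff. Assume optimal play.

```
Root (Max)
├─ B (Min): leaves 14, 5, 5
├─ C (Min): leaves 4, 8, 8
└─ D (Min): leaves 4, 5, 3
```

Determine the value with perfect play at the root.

B (Min): min(14, 5, 5) = 5
C (Min): min(4, 8, 8) = 4
D (Min): min(4, 5, 3) = 3
Root (Max): max(5, 4, 3) = 5

5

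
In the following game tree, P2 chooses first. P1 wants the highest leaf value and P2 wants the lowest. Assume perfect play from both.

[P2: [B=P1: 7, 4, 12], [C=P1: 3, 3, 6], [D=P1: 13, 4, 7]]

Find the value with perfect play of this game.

B (P1): max(7, 4, 12) = 12
C (P1): max(3, 3, 6) = 6
D (P1): max(13, 4, 7) = 13
Root (P2): min(12, 6, 13) = 6

6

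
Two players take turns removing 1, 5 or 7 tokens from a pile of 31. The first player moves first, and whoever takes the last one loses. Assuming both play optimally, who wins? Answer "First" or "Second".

Second

W/L table (W = player to move can force a win):
i:   0  1  2  3  4  5  6  7  8  9 10 11 12 13 14 15 16 17 18 19 20 21 22 23 24 25 26 27 28 29 30 31
     W  L  W  L  W  L  W  L  W  L  W  L  W  L  W  L  W  L  W  L  W  L  W  L  W  L  W  L  W  L  W  L
Position 31 is L, so the second player wins.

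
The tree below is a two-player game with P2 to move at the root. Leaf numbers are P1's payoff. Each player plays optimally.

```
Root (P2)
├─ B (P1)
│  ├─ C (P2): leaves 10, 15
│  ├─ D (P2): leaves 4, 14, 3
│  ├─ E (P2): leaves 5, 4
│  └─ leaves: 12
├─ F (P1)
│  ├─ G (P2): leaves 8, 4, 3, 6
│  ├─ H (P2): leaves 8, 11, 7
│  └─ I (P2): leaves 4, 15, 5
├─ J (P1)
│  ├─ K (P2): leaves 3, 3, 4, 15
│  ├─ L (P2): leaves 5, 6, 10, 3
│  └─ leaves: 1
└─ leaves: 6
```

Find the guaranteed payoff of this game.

3

C (P2): min(10, 15) = 10
D (P2): min(4, 14, 3) = 3
E (P2): min(5, 4) = 4
B (P1): max(10, 3, 4, 12) = 12
G (P2): min(8, 4, 3, 6) = 3
H (P2): min(8, 11, 7) = 7
I (P2): min(4, 15, 5) = 4
F (P1): max(3, 7, 4) = 7
K (P2): min(3, 3, 4, 15) = 3
L (P2): min(5, 6, 10, 3) = 3
J (P1): max(3, 3, 1) = 3
Root (P2): min(12, 7, 3, 6) = 3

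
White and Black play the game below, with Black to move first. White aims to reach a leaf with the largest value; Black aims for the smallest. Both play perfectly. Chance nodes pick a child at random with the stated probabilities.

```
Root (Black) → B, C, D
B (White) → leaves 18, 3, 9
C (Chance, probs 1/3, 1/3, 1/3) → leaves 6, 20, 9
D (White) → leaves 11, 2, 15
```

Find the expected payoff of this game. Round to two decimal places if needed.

B (White): max(18, 3, 9) = 18
C (Chance): 1/3·6 + 1/3·20 + 1/3·9 = 11.67
D (White): max(11, 2, 15) = 15
Root (Black): min(18, 11.67, 15) = 11.67

11.67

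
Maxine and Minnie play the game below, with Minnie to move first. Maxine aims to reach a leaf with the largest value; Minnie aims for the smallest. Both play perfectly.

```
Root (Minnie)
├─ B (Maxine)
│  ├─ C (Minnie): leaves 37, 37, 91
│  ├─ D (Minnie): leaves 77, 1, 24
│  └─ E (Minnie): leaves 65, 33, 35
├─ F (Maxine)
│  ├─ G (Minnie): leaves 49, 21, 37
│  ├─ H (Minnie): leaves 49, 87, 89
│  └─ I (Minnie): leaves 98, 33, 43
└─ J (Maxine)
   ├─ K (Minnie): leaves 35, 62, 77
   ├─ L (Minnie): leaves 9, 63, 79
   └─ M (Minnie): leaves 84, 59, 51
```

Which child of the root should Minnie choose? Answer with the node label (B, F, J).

B

C (Minnie): min(37, 37, 91) = 37
D (Minnie): min(77, 1, 24) = 1
E (Minnie): min(65, 33, 35) = 33
B (Maxine): max(37, 1, 33) = 37
G (Minnie): min(49, 21, 37) = 21
H (Minnie): min(49, 87, 89) = 49
I (Minnie): min(98, 33, 43) = 33
F (Maxine): max(21, 49, 33) = 49
K (Minnie): min(35, 62, 77) = 35
L (Minnie): min(9, 63, 79) = 9
M (Minnie): min(84, 59, 51) = 51
J (Maxine): max(35, 9, 51) = 51
Root (Minnie): min(37, 49, 51) = 37
Minnie picks the child with the lowest value: B (value 37).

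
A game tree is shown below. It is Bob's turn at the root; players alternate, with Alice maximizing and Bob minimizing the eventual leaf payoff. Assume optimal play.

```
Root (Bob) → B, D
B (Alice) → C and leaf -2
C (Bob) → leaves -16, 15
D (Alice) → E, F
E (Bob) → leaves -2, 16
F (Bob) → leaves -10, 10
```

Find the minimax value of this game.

C (Bob): min(-16, 15) = -16
B (Alice): max(-16, -2) = -2
E (Bob): min(-2, 16) = -2
F (Bob): min(-10, 10) = -10
D (Alice): max(-2, -10) = -2
Root (Bob): min(-2, -2) = -2

-2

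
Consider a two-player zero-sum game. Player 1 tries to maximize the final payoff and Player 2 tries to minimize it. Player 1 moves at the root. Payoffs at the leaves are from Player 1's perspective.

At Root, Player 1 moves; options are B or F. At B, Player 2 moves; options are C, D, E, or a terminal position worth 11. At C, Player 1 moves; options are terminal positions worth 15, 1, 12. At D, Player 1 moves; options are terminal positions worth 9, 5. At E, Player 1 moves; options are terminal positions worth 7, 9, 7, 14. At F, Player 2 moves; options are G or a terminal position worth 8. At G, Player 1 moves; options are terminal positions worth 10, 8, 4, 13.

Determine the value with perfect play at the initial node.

9

C (Player 1): max(15, 1, 12) = 15
D (Player 1): max(9, 5) = 9
E (Player 1): max(7, 9, 7, 14) = 14
B (Player 2): min(15, 9, 14, 11) = 9
G (Player 1): max(10, 8, 4, 13) = 13
F (Player 2): min(13, 8) = 8
Root (Player 1): max(9, 8) = 9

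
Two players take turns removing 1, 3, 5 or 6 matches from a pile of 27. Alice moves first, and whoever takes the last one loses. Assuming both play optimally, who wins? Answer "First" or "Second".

Second

i:   0  1  2  3  4  5  6  7  8  9 10 11 12 13 14 15 16 17 18 19 20 21 22 23 24 25 26 27
     W  L  W  L  W  L  W  W  W  W  W  W  L  W  L  W  L  W  W  W  W  W  W  L  W  L  W  L
Position 27 is L, so the second player wins.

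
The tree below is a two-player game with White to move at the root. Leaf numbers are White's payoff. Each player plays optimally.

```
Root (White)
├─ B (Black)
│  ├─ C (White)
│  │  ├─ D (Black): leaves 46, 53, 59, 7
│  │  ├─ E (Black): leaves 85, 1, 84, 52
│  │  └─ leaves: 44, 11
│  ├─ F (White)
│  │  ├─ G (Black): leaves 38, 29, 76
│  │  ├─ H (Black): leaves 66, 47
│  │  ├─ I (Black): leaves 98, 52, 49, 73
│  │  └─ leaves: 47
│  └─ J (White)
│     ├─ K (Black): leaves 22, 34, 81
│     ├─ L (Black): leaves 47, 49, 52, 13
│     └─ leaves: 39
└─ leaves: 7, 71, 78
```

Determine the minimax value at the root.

D (Black): min(46, 53, 59, 7) = 7
E (Black): min(85, 1, 84, 52) = 1
C (White): max(7, 1, 44, 11) = 44
G (Black): min(38, 29, 76) = 29
H (Black): min(66, 47) = 47
I (Black): min(98, 52, 49, 73) = 49
F (White): max(29, 47, 49, 47) = 49
K (Black): min(22, 34, 81) = 22
L (Black): min(47, 49, 52, 13) = 13
J (White): max(22, 13, 39) = 39
B (Black): min(44, 49, 39) = 39
Root (White): max(39, 7, 71, 78) = 78

78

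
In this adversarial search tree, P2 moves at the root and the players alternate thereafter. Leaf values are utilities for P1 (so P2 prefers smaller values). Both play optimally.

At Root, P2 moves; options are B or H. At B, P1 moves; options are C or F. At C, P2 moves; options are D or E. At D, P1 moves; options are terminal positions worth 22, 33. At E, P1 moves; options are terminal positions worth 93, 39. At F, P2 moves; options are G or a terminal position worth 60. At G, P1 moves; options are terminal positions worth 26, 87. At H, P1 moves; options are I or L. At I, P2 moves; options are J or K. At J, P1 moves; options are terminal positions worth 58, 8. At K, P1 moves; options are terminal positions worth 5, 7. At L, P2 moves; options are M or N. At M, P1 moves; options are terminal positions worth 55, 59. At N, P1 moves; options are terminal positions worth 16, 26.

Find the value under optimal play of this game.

D (P1): max(22, 33) = 33
E (P1): max(93, 39) = 93
C (P2): min(33, 93) = 33
G (P1): max(26, 87) = 87
F (P2): min(87, 60) = 60
B (P1): max(33, 60) = 60
J (P1): max(58, 8) = 58
K (P1): max(5, 7) = 7
I (P2): min(58, 7) = 7
M (P1): max(55, 59) = 59
N (P1): max(16, 26) = 26
L (P2): min(59, 26) = 26
H (P1): max(7, 26) = 26
Root (P2): min(60, 26) = 26

26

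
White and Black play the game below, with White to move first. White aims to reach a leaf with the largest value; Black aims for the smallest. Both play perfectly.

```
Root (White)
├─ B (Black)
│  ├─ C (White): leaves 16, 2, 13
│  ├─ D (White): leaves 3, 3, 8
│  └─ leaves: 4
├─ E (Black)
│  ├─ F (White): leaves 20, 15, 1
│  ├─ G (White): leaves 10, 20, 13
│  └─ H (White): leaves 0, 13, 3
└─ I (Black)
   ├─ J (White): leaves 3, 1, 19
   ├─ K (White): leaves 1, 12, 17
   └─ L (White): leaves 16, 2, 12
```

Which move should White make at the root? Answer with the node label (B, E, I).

C (White): max(16, 2, 13) = 16
D (White): max(3, 3, 8) = 8
B (Black): min(16, 8, 4) = 4
F (White): max(20, 15, 1) = 20
G (White): max(10, 20, 13) = 20
H (White): max(0, 13, 3) = 13
E (Black): min(20, 20, 13) = 13
J (White): max(3, 1, 19) = 19
K (White): max(1, 12, 17) = 17
L (White): max(16, 2, 12) = 16
I (Black): min(19, 17, 16) = 16
Root (White): max(4, 13, 16) = 16
White picks the child with the highest value: I (value 16).

I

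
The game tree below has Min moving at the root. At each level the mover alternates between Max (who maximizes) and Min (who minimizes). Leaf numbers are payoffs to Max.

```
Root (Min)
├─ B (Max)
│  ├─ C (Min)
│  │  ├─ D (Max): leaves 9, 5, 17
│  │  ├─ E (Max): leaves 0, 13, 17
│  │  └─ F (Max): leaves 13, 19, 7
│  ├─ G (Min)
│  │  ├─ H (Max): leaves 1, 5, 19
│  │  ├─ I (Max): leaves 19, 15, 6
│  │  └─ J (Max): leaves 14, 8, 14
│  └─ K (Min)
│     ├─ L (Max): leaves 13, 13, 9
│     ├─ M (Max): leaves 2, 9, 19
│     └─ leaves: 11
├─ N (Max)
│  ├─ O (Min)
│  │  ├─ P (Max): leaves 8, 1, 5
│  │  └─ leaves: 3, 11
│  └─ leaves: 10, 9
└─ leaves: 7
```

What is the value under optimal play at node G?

H: max(1, 5, 19) = 19
I: max(19, 15, 6) = 19
J: max(14, 8, 14) = 14
G: min(19, 19, 14) = 14

14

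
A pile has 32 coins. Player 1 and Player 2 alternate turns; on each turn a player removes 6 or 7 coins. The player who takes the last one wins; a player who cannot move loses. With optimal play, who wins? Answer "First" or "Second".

i:   0  1  2  3  4  5  6  7  8  9 10 11 12 13 14 15 16 17 18 19 20 21 22 23 24 25 26 27 28 29 30 31 32
     L  L  L  L  L  L  W  W  W  W  W  W  W  L  L  L  L  L  L  W  W  W  W  W  W  W  L  L  L  L  L  L  W
Position 32 is W, so the first player wins.

First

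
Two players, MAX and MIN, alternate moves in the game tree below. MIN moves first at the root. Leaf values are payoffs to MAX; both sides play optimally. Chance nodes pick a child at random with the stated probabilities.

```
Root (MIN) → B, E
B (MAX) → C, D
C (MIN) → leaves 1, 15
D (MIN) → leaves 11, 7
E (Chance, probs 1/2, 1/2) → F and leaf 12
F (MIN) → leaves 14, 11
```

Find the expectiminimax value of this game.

C (MIN): min(1, 15) = 1
D (MIN): min(11, 7) = 7
B (MAX): max(1, 7) = 7
F (MIN): min(14, 11) = 11
E (Chance): 1/2·11 + 1/2·12 = 11.5
Root (MIN): min(7, 11.5) = 7

7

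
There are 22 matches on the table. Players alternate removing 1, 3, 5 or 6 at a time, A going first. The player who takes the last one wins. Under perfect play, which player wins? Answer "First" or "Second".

Second

Positions where the player to move wins (W) vs loses (L):
i:   0  1  2  3  4  5  6  7  8  9 10 11 12 13 14 15 16 17 18 19 20 21 22
     L  W  L  W  L  W  W  W  W  W  W  L  W  L  W  L  W  W  W  W  W  W  L
Position 22 is L, so the second player wins.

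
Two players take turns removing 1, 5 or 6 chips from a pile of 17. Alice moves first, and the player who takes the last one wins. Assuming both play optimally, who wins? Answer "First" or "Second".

Positions where the player to move wins (W) vs loses (L):
i:   0  1  2  3  4  5  6  7  8  9 10 11 12 13 14 15 16 17
     L  W  L  W  L  W  W  W  W  W  W  L  W  L  W  L  W  W
Position 17 is W, so the first player wins.

First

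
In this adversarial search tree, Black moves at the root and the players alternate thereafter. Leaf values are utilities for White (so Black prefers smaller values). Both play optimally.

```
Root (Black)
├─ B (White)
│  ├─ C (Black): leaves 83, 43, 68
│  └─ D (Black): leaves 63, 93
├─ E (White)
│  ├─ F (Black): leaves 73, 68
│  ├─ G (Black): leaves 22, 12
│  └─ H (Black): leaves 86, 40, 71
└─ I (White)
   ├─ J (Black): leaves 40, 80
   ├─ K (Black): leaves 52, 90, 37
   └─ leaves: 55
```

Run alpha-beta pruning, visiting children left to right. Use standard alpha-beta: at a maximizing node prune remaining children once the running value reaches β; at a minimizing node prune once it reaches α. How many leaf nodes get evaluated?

C [α=-∞,β=+∞]: v=43
D [α=43,β=+∞]: v=63
B [α=-∞,β=+∞]: v=63
F [α=-∞,β=63]: v=68
E [α=-∞,β=63]: v=68 after child 1 ≥ β → β-cutoff, skip 2
J [α=-∞,β=63]: v=40
K [α=40,β=63]: v=37
I [α=-∞,β=63]: v=55
Root [α=-∞,β=+∞]: v=55
Leaves evaluated: 13 of 18.

13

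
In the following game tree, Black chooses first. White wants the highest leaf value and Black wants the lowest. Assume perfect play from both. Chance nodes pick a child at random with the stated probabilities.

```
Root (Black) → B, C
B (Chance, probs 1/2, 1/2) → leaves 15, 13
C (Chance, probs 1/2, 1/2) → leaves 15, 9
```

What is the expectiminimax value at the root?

B (Chance): 1/2·15 + 1/2·13 = 14
C (Chance): 1/2·15 + 1/2·9 = 12
Root (Black): min(14, 12) = 12

12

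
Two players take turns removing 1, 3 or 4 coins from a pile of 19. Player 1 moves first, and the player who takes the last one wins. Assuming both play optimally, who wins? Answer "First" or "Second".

First

Compute winning (W) and losing (L) positions by backward induction:
i:   0  1  2  3  4  5  6  7  8  9 10 11 12 13 14 15 16 17 18 19
     L  W  L  W  W  W  W  L  W  L  W  W  W  W  L  W  L  W  W  W
Position 19 is W, so the first player wins.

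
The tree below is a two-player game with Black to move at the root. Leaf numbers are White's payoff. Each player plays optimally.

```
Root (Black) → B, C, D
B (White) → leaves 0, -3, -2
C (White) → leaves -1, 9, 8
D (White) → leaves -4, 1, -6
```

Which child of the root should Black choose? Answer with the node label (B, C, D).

B

B (White): max(0, -3, -2) = 0
C (White): max(-1, 9, 8) = 9
D (White): max(-4, 1, -6) = 1
Root (Black): min(0, 9, 1) = 0
Black picks the child with the lowest value: B (value 0).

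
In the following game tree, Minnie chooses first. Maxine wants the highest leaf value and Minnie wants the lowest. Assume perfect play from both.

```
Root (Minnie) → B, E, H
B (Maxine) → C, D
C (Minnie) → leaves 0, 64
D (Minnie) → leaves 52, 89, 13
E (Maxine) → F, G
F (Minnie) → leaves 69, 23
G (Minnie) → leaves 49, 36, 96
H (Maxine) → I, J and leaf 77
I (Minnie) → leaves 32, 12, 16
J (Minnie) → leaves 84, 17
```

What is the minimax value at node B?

13

C: min(0, 64) = 0
D: min(52, 89, 13) = 13
B: max(0, 13) = 13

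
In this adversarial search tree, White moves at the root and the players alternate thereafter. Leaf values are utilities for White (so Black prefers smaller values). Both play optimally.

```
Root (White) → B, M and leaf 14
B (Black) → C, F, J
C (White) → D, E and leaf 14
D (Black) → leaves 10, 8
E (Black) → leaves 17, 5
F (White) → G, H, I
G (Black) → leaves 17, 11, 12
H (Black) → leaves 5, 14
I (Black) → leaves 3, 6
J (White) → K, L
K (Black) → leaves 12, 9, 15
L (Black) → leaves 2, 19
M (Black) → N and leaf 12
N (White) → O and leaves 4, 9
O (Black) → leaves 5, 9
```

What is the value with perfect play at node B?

D: min(10, 8) = 8
E: min(17, 5) = 5
C: max(8, 5, 14) = 14
G: min(17, 11, 12) = 11
H: min(5, 14) = 5
I: min(3, 6) = 3
F: max(11, 5, 3) = 11
K: min(12, 9, 15) = 9
L: min(2, 19) = 2
J: max(9, 2) = 9
B: min(14, 11, 9) = 9

9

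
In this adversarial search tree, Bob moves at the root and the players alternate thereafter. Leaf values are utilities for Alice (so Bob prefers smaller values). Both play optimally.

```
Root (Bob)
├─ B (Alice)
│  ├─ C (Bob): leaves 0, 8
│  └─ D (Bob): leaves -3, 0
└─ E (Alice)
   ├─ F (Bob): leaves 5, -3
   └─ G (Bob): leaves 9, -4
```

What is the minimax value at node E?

-3

F: min(5, -3) = -3
G: min(9, -4) = -4
E: max(-3, -4) = -3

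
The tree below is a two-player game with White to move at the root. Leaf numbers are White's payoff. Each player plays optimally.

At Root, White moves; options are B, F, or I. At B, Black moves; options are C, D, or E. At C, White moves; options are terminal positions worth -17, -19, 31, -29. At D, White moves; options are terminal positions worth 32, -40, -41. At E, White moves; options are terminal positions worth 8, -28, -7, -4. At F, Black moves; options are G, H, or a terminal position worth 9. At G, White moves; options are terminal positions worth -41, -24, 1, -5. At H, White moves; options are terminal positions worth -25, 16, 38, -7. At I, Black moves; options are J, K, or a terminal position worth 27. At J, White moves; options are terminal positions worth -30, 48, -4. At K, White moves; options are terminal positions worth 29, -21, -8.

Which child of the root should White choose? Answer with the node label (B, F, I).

C (White): max(-17, -19, 31, -29) = 31
D (White): max(32, -40, -41) = 32
E (White): max(8, -28, -7, -4) = 8
B (Black): min(31, 32, 8) = 8
G (White): max(-41, -24, 1, -5) = 1
H (White): max(-25, 16, 38, -7) = 38
F (Black): min(1, 38, 9) = 1
J (White): max(-30, 48, -4) = 48
K (White): max(29, -21, -8) = 29
I (Black): min(48, 29, 27) = 27
Root (White): max(8, 1, 27) = 27
White picks the child with the highest value: I (value 27).

I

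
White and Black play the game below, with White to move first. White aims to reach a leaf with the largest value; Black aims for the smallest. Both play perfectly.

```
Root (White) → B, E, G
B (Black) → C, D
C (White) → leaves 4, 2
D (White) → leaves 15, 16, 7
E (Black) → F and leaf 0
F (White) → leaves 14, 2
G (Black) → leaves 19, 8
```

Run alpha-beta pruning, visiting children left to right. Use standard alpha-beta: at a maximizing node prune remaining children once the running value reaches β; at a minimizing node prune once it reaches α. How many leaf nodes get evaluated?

8

C [α=-∞,β=+∞]: v=4
D [α=-∞,β=4]: v=15 after child 1 ≥ β → β-cutoff, skip 2
B [α=-∞,β=+∞]: v=4
F [α=4,β=+∞]: v=14
E [α=4,β=+∞]: v=0
G [α=4,β=+∞]: v=8
Root [α=-∞,β=+∞]: v=8
Leaves evaluated: 8 of 10.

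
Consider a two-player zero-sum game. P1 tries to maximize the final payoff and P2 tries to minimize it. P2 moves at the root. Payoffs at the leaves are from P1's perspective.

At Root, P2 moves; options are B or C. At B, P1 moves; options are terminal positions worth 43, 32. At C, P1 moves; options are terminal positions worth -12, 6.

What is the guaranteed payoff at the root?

B (P1): max(43, 32) = 43
C (P1): max(-12, 6) = 6
Root (P2): min(43, 6) = 6

6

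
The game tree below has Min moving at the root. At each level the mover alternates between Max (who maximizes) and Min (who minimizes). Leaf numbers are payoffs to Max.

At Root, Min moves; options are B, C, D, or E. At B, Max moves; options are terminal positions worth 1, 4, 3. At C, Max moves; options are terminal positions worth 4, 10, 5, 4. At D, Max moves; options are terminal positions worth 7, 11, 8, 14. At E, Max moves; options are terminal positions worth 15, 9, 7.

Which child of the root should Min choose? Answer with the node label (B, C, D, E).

B (Max): max(1, 4, 3) = 4
C (Max): max(4, 10, 5, 4) = 10
D (Max): max(7, 11, 8, 14) = 14
E (Max): max(15, 9, 7) = 15
Root (Min): min(4, 10, 14, 15) = 4
Min picks the child with the lowest value: B (value 4).

B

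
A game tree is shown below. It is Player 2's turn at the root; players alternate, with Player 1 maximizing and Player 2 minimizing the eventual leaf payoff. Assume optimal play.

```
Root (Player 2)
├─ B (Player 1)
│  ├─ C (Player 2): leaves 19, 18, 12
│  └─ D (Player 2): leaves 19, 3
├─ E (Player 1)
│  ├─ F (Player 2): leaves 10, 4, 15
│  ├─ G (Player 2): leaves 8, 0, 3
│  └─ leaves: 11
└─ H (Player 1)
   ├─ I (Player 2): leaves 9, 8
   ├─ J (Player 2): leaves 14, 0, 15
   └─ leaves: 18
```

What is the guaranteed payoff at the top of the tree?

C (Player 2): min(19, 18, 12) = 12
D (Player 2): min(19, 3) = 3
B (Player 1): max(12, 3) = 12
F (Player 2): min(10, 4, 15) = 4
G (Player 2): min(8, 0, 3) = 0
E (Player 1): max(4, 0, 11) = 11
I (Player 2): min(9, 8) = 8
J (Player 2): min(14, 0, 15) = 0
H (Player 1): max(8, 0, 18) = 18
Root (Player 2): min(12, 11, 18) = 11

11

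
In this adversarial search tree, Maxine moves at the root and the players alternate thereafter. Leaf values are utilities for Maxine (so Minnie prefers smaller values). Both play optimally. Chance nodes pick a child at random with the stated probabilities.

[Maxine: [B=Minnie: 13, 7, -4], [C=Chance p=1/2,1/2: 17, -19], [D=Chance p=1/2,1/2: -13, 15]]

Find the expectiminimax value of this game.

B (Minnie): min(13, 7, -4) = -4
C (Chance): 1/2·17 + 1/2·-19 = -1
D (Chance): 1/2·-13 + 1/2·15 = 1
Root (Maxine): max(-4, -1, 1) = 1

1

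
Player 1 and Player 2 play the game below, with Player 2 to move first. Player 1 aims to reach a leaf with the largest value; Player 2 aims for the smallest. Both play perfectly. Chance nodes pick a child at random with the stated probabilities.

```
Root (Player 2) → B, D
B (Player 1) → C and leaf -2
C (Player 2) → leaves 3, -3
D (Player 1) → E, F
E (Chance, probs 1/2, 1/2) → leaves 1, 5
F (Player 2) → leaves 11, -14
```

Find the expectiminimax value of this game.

-2

C (Player 2): min(3, -3) = -3
B (Player 1): max(-3, -2) = -2
E (Chance): 1/2·1 + 1/2·5 = 3
F (Player 2): min(11, -14) = -14
D (Player 1): max(3, -14) = 3
Root (Player 2): min(-2, 3) = -2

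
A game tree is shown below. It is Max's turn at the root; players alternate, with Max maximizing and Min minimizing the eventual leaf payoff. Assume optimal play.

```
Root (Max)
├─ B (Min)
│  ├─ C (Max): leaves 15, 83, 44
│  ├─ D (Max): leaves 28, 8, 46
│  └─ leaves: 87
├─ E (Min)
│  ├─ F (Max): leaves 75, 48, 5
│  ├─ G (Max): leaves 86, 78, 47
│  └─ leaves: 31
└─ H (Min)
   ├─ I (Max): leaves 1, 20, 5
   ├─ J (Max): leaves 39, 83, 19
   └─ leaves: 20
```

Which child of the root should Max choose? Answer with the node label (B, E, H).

C (Max): max(15, 83, 44) = 83
D (Max): max(28, 8, 46) = 46
B (Min): min(83, 46, 87) = 46
F (Max): max(75, 48, 5) = 75
G (Max): max(86, 78, 47) = 86
E (Min): min(75, 86, 31) = 31
I (Max): max(1, 20, 5) = 20
J (Max): max(39, 83, 19) = 83
H (Min): min(20, 83, 20) = 20
Root (Max): max(46, 31, 20) = 46
Max picks the child with the highest value: B (value 46).

B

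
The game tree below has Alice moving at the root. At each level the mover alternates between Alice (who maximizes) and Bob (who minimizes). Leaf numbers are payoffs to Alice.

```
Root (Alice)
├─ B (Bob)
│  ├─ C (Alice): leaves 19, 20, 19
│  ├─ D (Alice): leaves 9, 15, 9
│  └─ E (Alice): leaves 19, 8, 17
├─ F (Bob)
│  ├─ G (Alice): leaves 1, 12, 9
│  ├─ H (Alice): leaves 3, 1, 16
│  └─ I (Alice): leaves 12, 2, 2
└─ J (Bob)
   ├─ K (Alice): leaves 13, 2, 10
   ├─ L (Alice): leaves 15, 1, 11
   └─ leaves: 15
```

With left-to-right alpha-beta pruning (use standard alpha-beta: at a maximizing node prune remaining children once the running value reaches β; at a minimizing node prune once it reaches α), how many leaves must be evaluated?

13

C [α=-∞,β=+∞]: v=20
D [α=-∞,β=20]: v=15
E [α=-∞,β=15]: v=19 after child 1 ≥ β → β-cutoff, skip 2
B [α=-∞,β=+∞]: v=15
G [α=15,β=+∞]: v=12
F [α=15,β=+∞]: v=12 after child 1 ≤ α → α-cutoff, skip 2
K [α=15,β=+∞]: v=13
J [α=15,β=+∞]: v=13 after child 1 ≤ α → α-cutoff, skip 2
Root [α=-∞,β=+∞]: v=15
Leaves evaluated: 13 of 25.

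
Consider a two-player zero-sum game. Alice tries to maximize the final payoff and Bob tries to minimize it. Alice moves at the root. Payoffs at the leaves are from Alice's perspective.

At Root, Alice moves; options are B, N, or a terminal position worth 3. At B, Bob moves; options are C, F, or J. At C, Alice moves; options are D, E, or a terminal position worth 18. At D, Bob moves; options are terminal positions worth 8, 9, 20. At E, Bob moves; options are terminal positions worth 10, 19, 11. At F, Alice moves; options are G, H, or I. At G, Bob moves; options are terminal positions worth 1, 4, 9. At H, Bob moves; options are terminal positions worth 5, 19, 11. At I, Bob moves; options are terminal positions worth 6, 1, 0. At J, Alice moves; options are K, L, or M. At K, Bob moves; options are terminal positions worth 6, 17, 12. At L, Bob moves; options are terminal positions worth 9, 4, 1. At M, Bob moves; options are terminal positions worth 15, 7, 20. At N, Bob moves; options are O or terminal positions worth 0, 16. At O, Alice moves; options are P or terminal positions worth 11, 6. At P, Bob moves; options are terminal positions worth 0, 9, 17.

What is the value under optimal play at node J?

7

K: min(6, 17, 12) = 6
L: min(9, 4, 1) = 1
M: min(15, 7, 20) = 7
J: max(6, 1, 7) = 7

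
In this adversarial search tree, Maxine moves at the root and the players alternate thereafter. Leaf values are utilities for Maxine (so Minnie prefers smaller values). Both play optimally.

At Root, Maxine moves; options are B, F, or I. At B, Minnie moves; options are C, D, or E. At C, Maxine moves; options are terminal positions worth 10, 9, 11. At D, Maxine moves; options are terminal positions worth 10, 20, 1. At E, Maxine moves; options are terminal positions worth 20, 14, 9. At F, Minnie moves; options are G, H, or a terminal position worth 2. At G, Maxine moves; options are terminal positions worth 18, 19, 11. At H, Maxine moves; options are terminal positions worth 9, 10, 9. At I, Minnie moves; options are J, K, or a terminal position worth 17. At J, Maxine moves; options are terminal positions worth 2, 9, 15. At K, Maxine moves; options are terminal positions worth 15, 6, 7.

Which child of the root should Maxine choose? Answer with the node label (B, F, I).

C (Maxine): max(10, 9, 11) = 11
D (Maxine): max(10, 20, 1) = 20
E (Maxine): max(20, 14, 9) = 20
B (Minnie): min(11, 20, 20) = 11
G (Maxine): max(18, 19, 11) = 19
H (Maxine): max(9, 10, 9) = 10
F (Minnie): min(19, 10, 2) = 2
J (Maxine): max(2, 9, 15) = 15
K (Maxine): max(15, 6, 7) = 15
I (Minnie): min(15, 15, 17) = 15
Root (Maxine): max(11, 2, 15) = 15
Maxine picks the child with the highest value: I (value 15).

I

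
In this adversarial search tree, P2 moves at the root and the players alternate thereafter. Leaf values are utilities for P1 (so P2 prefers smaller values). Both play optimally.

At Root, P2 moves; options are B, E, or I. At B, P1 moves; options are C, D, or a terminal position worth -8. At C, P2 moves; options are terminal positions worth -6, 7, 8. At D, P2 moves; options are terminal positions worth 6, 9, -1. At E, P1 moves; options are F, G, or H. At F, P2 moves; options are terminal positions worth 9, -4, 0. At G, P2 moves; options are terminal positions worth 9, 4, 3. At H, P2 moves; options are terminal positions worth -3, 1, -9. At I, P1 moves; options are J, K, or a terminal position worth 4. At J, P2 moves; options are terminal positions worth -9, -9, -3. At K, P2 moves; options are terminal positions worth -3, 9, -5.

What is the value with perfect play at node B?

-1

C: min(-6, 7, 8) = -6
D: min(6, 9, -1) = -1
B: max(-6, -1, -8) = -1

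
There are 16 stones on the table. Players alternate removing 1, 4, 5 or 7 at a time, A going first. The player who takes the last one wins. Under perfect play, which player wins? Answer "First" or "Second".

i:   0  1  2  3  4  5  6  7  8  9 10 11 12 13 14 15 16
     L  W  L  W  W  W  W  W  L  W  L  W  W  W  W  W  L
Position 16 is L, so the second player wins.

Second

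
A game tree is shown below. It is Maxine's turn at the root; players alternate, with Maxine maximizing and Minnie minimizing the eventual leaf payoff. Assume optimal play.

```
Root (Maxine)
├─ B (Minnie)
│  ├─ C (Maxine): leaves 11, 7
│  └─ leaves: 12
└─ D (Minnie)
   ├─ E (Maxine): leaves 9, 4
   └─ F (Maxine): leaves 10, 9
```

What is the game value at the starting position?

11

C (Maxine): max(11, 7) = 11
B (Minnie): min(11, 12) = 11
E (Maxine): max(9, 4) = 9
F (Maxine): max(10, 9) = 10
D (Minnie): min(9, 10) = 9
Root (Maxine): max(11, 9) = 11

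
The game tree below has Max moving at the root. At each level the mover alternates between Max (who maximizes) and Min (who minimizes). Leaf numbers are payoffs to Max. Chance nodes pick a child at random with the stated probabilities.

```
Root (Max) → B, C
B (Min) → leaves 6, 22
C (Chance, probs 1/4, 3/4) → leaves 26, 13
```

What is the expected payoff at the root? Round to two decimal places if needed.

16.25

B (Min): min(6, 22) = 6
C (Chance): 1/4·26 + 3/4·13 = 16.25
Root (Max): max(6, 16.25) = 16.25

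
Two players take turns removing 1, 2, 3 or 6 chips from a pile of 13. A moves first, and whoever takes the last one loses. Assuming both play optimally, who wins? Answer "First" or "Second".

Positions where the player to move wins (W) vs loses (L):
i:   0  1  2  3  4  5  6  7  8  9 10 11 12 13
     W  L  W  W  W  L  W  W  W  L  W  W  W  L
Position 13 is L, so the second player wins.

Second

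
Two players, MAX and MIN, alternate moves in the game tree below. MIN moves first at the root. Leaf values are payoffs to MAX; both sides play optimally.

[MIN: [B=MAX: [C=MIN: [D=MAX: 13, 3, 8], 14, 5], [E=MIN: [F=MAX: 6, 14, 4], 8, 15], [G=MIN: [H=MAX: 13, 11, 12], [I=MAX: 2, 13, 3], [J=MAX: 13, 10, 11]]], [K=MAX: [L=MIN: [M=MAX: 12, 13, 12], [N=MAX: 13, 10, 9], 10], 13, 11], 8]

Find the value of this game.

D (MAX): max(13, 3, 8) = 13
C (MIN): min(13, 14, 5) = 5
F (MAX): max(6, 14, 4) = 14
E (MIN): min(14, 8, 15) = 8
H (MAX): max(13, 11, 12) = 13
I (MAX): max(2, 13, 3) = 13
J (MAX): max(13, 10, 11) = 13
G (MIN): min(13, 13, 13) = 13
B (MAX): max(5, 8, 13) = 13
M (MAX): max(12, 13, 12) = 13
N (MAX): max(13, 10, 9) = 13
L (MIN): min(13, 13, 10) = 10
K (MAX): max(10, 13, 11) = 13
Root (MIN): min(13, 13, 8) = 8

8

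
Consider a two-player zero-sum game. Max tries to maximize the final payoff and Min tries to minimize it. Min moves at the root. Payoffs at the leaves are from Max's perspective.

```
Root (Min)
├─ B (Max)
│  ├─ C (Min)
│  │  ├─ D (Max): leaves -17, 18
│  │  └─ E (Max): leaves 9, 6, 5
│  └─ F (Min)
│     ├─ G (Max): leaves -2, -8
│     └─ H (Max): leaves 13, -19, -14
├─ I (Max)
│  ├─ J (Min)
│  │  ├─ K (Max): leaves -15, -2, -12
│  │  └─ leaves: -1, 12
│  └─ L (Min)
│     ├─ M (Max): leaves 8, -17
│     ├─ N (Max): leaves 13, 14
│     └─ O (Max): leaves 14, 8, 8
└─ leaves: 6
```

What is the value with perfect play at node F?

-2

G: max(-2, -8) = -2
H: max(13, -19, -14) = 13
F: min(-2, 13) = -2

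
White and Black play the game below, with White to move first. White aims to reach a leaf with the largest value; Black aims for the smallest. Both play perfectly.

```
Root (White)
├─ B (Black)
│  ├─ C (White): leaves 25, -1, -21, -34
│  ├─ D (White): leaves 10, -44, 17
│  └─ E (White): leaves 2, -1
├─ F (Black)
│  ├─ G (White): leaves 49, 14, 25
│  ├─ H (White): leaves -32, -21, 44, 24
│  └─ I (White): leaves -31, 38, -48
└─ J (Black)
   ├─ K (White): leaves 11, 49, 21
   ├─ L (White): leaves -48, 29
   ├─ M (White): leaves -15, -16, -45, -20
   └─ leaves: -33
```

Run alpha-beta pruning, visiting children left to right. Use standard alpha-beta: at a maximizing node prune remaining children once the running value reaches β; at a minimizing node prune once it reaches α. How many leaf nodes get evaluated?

24

C [α=-∞,β=+∞]: v=25
D [α=-∞,β=25]: v=17
E [α=-∞,β=17]: v=2
B [α=-∞,β=+∞]: v=2
G [α=2,β=+∞]: v=49
H [α=2,β=49]: v=44
I [α=2,β=44]: v=38
F [α=2,β=+∞]: v=38
K [α=38,β=+∞]: v=49
L [α=38,β=49]: v=29
J [α=38,β=+∞]: v=29 after child 2 ≤ α → α-cutoff, skip 2
Root [α=-∞,β=+∞]: v=38
Leaves evaluated: 24 of 29.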